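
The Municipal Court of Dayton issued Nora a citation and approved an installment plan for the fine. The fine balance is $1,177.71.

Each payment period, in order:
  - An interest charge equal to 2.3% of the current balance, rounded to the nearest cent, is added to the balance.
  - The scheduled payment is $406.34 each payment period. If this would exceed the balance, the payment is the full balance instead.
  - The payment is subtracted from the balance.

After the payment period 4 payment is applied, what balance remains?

$0.00

Payment period 1: $1,177.71 +$27.09 interest = $1,204.80; pay $406.34 → $798.46
Payment period 2: $798.46 +$18.36 interest = $816.82; pay $406.34 → $410.48
Payment period 3: $410.48 +$9.44 interest = $419.92; pay $406.34 → $13.58
Payment period 4: $13.58 +$0.31 interest = $13.89; pay $13.89 → $0.00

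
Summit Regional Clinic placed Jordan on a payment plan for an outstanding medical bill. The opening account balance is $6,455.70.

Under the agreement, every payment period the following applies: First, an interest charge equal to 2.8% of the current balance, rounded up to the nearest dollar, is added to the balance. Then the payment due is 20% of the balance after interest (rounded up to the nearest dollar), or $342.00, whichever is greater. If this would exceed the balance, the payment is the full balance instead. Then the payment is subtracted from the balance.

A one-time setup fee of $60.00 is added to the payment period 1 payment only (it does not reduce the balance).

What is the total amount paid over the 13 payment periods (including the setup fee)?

$7,426.70

# | Opening | Interest | Payment | Fee | End bal
1 | $6,455.70 | $181.00 | $1,328.00 | $60.00 | $5,308.70
2 | $5,308.70 | $149.00 | $1,092.00 | — | $4,365.70
3 | $4,365.70 | $123.00 | $898.00 | — | $3,590.70
4 | $3,590.70 | $101.00 | $739.00 | — | $2,952.70
5 | $2,952.70 | $83.00 | $608.00 | — | $2,427.70
6 | $2,427.70 | $68.00 | $500.00 | — | $1,995.70
7 | $1,995.70 | $56.00 | $411.00 | — | $1,640.70
8 | $1,640.70 | $46.00 | $342.00 | — | $1,344.70
9 | $1,344.70 | $38.00 | $342.00 | — | $1,040.70
10 | $1,040.70 | $30.00 | $342.00 | — | $728.70
11 | $728.70 | $21.00 | $342.00 | — | $407.70
12 | $407.70 | $12.00 | $342.00 | — | $77.70
13 | $77.70 | $3.00 | $80.70 | — | $0.00
Total paid: $7,426.70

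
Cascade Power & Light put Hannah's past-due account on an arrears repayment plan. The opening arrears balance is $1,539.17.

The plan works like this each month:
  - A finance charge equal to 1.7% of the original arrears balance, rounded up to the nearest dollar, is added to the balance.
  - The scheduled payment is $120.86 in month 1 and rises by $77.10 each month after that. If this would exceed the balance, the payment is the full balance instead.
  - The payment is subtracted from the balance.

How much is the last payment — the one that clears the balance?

Month 1: $1,539.17 +$27.00 interest = $1,566.17; pay $120.86 → $1,445.31
Month 2: $1,445.31 +$27.00 interest = $1,472.31; pay $197.96 → $1,274.35
Month 3: $1,274.35 +$27.00 interest = $1,301.35; pay $275.06 → $1,026.29
Month 4: $1,026.29 +$27.00 interest = $1,053.29; pay $352.16 → $701.13
Month 5: $701.13 +$27.00 interest = $728.13; pay $429.26 → $298.87
Month 6: $298.87 +$27.00 interest = $325.87; pay $325.87 → $0.00

$325.87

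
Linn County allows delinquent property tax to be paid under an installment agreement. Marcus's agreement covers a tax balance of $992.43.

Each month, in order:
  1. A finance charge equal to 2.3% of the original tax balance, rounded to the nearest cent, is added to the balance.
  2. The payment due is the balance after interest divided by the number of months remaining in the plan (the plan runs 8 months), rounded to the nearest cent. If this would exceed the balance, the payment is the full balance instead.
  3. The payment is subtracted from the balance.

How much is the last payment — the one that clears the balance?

Month 1: opening $992.43; interest $22.83 → $1,015.26; payment $126.91; balance $888.35
Month 2: opening $888.35; interest $22.83 → $911.18; payment $130.17; balance $781.01
Month 3: opening $781.01; interest $22.83 → $803.84; payment $133.97; balance $669.87
Month 4: opening $669.87; interest $22.83 → $692.70; payment $138.54; balance $554.16
Month 5: opening $554.16; interest $22.83 → $576.99; payment $144.25; balance $432.74
Month 6: opening $432.74; interest $22.83 → $455.57; payment $151.86; balance $303.71
Month 7: opening $303.71; interest $22.83 → $326.54; payment $163.27; balance $163.27
Month 8: opening $163.27; interest $22.83 → $186.10; payment $186.10; balance $0.00

$186.10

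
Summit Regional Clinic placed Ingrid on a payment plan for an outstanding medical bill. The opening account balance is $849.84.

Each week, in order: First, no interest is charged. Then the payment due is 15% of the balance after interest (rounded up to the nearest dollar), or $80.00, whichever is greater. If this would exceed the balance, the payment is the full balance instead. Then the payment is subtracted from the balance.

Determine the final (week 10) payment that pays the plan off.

$40.84

Week 1: opening $849.84; payment $128.00; balance $721.84
Week 2: opening $721.84; payment $109.00; balance $612.84
Week 3: opening $612.84; payment $92.00; balance $520.84
Week 4: opening $520.84; payment $80.00; balance $440.84
Week 5: opening $440.84; payment $80.00; balance $360.84
Week 6: opening $360.84; payment $80.00; balance $280.84
Week 7: opening $280.84; payment $80.00; balance $200.84
Week 8: opening $200.84; payment $80.00; balance $120.84
Week 9: opening $120.84; payment $80.00; balance $40.84
Week 10: opening $40.84; payment $40.84; balance $0.00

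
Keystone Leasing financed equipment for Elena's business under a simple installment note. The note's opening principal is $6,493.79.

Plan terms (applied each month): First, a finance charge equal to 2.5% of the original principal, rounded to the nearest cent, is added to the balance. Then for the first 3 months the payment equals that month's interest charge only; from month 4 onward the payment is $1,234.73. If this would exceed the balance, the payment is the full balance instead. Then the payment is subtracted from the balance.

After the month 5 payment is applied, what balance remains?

$4,349.01

Month 1: opening $6,493.79; interest $162.34 → $6,656.13; payment $162.34; balance $6,493.79
Month 2: opening $6,493.79; interest $162.34 → $6,656.13; payment $162.34; balance $6,493.79
Month 3: opening $6,493.79; interest $162.34 → $6,656.13; payment $162.34; balance $6,493.79
Month 4: opening $6,493.79; interest $162.34 → $6,656.13; payment $1,234.73; balance $5,421.40
Month 5: opening $5,421.40; interest $162.34 → $5,583.74; payment $1,234.73; balance $4,349.01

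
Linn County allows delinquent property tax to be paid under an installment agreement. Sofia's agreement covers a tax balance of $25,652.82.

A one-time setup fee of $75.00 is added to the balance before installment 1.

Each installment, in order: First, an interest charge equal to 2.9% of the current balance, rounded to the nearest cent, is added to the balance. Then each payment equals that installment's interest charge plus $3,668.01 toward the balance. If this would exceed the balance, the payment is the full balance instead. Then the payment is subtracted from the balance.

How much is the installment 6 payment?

Installment 1: opening $25,727.82; interest $746.11 → $26,473.93; payment $4,414.12; balance $22,059.81
Installment 2: opening $22,059.81; interest $639.73 → $22,699.54; payment $4,307.74; balance $18,391.80
Installment 3: opening $18,391.80; interest $533.36 → $18,925.16; payment $4,201.37; balance $14,723.79
Installment 4: opening $14,723.79; interest $426.99 → $15,150.78; payment $4,095.00; balance $11,055.78
Installment 5: opening $11,055.78; interest $320.62 → $11,376.40; payment $3,988.63; balance $7,387.77
Installment 6: opening $7,387.77; interest $214.25 → $7,602.02; payment $3,882.26; balance $3,719.76

$3,882.26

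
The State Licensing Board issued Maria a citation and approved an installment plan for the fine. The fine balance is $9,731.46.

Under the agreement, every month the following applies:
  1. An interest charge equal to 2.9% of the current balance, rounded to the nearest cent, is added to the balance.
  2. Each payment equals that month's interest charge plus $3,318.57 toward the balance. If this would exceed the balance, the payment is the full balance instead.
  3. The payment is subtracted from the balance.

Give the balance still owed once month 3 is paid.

Month 1: opening $9,731.46; interest $282.21 → $10,013.67; payment $3,600.78; balance $6,412.89
Month 2: opening $6,412.89; interest $185.97 → $6,598.86; payment $3,504.54; balance $3,094.32
Month 3: opening $3,094.32; interest $89.74 → $3,184.06; payment $3,184.06; balance $0.00

$0.00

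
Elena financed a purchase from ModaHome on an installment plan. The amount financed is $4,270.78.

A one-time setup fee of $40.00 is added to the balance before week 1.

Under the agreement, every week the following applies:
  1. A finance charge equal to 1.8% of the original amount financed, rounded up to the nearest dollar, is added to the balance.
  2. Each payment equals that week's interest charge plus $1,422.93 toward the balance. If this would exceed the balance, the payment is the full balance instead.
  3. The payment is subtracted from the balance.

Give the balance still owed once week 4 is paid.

$0.00

Week 1: $4,310.78 +$77.00 interest = $4,387.78; pay $1,499.93 → $2,887.85
Week 2: $2,887.85 +$77.00 interest = $2,964.85; pay $1,499.93 → $1,464.92
Week 3: $1,464.92 +$77.00 interest = $1,541.92; pay $1,499.93 → $41.99
Week 4: $41.99 +$77.00 interest = $118.99; pay $118.99 → $0.00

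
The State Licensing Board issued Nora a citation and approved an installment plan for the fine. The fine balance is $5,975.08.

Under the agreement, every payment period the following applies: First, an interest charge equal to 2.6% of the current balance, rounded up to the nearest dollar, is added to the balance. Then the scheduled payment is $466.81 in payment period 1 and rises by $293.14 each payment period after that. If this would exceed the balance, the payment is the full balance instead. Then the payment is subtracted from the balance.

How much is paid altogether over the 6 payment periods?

$6,630.08

Payment period 1: opening $5,975.08; interest $156.00 → $6,131.08; payment $466.81; balance $5,664.27
Payment period 2: opening $5,664.27; interest $148.00 → $5,812.27; payment $759.95; balance $5,052.32
Payment period 3: opening $5,052.32; interest $132.00 → $5,184.32; payment $1,053.09; balance $4,131.23
Payment period 4: opening $4,131.23; interest $108.00 → $4,239.23; payment $1,346.23; balance $2,893.00
Payment period 5: opening $2,893.00; interest $76.00 → $2,969.00; payment $1,639.37; balance $1,329.63
Payment period 6: opening $1,329.63; interest $35.00 → $1,364.63; payment $1,364.63; balance $0.00
Total paid: $6,630.08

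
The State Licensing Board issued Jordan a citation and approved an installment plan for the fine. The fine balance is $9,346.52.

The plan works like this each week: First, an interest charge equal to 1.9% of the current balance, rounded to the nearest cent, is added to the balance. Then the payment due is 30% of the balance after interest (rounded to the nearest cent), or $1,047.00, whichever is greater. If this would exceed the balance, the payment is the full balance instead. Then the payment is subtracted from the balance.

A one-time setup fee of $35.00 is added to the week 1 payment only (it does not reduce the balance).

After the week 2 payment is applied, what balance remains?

$4,755.48

Week 1: opening $9,346.52; interest $177.58 → $9,524.10; payment $2,857.23 (+ $35.00 fee); balance $6,666.87
Week 2: opening $6,666.87; interest $126.67 → $6,793.54; payment $2,038.06; balance $4,755.48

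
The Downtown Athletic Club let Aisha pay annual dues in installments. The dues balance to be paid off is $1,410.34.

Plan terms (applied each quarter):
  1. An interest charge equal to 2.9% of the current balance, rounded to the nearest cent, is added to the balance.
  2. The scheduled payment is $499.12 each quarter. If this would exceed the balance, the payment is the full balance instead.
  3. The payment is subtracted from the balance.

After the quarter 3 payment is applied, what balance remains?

# | Opening | Interest | Payment | End bal
1 | $1,410.34 | $40.90 | $499.12 | $952.12
2 | $952.12 | $27.61 | $499.12 | $480.61
3 | $480.61 | $13.94 | $494.55 | $0.00

$0.00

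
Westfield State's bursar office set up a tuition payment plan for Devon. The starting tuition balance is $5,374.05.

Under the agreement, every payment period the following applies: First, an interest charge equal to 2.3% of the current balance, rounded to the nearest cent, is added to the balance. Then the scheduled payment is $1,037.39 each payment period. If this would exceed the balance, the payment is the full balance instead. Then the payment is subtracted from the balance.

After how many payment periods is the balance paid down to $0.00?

# | Opening | Interest | Payment | End bal
1 | $5,374.05 | $123.60 | $1,037.39 | $4,460.26
2 | $4,460.26 | $102.59 | $1,037.39 | $3,525.46
3 | $3,525.46 | $81.09 | $1,037.39 | $2,569.16
4 | $2,569.16 | $59.09 | $1,037.39 | $1,590.86
5 | $1,590.86 | $36.59 | $1,037.39 | $590.06
6 | $590.06 | $13.57 | $603.63 | $0.00
Balance reaches $0.00 in payment period 6.

6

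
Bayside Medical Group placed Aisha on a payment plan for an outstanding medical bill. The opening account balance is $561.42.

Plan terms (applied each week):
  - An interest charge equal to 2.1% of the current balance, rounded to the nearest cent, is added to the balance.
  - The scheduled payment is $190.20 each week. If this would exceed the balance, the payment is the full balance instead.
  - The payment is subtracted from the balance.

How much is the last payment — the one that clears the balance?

Week 1: $561.42 +$11.79 interest = $573.21; pay $190.20 → $383.01
Week 2: $383.01 +$8.04 interest = $391.05; pay $190.20 → $200.85
Week 3: $200.85 +$4.22 interest = $205.07; pay $190.20 → $14.87
Week 4: $14.87 +$0.31 interest = $15.18; pay $15.18 → $0.00

$15.18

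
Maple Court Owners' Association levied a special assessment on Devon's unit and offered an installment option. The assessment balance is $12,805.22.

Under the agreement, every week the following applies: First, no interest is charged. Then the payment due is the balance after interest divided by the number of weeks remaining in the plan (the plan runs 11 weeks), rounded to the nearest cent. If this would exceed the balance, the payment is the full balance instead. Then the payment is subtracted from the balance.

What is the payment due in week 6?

$1,164.11

Week 1: $12,805.22 − $1,164.11 → $11,641.11
Week 2: $11,641.11 − $1,164.11 → $10,477.00
Week 3: $10,477.00 − $1,164.11 → $9,312.89
Week 4: $9,312.89 − $1,164.11 → $8,148.78
Week 5: $8,148.78 − $1,164.11 → $6,984.67
Week 6: $6,984.67 − $1,164.11 → $5,820.56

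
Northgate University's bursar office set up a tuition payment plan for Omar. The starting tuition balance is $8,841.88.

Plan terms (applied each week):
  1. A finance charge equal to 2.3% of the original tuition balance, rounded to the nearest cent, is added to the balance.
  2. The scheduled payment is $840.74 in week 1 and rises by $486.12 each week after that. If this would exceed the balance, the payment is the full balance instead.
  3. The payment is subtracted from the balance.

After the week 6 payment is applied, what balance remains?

# | Opening | Interest | Payment | End bal
1 | $8,841.88 | $203.36 | $840.74 | $8,204.50
2 | $8,204.50 | $203.36 | $1,326.86 | $7,081.00
3 | $7,081.00 | $203.36 | $1,812.98 | $5,471.38
4 | $5,471.38 | $203.36 | $2,299.10 | $3,375.64
5 | $3,375.64 | $203.36 | $2,785.22 | $793.78
6 | $793.78 | $203.36 | $997.14 | $0.00

$0.00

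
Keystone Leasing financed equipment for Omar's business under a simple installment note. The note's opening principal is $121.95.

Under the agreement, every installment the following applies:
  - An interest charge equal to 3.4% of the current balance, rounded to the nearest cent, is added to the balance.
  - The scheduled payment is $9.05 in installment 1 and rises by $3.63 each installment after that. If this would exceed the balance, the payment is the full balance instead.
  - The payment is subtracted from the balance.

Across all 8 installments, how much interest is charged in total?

$20.96

Installment 1: $121.95 +$4.15 interest = $126.10; pay $9.05 → $117.05
Installment 2: $117.05 +$3.98 interest = $121.03; pay $12.68 → $108.35
Installment 3: $108.35 +$3.68 interest = $112.03; pay $16.31 → $95.72
Installment 4: $95.72 +$3.25 interest = $98.97; pay $19.94 → $79.03
Installment 5: $79.03 +$2.69 interest = $81.72; pay $23.57 → $58.15
Installment 6: $58.15 +$1.98 interest = $60.13; pay $27.20 → $32.93
Installment 7: $32.93 +$1.12 interest = $34.05; pay $30.83 → $3.22
Installment 8: $3.22 +$0.11 interest = $3.33; pay $3.33 → $0.00
Total interest: $4.15 + $3.98 + $3.68 + $3.25 + $2.69 + $1.98 + $1.12 + $0.11 = $20.96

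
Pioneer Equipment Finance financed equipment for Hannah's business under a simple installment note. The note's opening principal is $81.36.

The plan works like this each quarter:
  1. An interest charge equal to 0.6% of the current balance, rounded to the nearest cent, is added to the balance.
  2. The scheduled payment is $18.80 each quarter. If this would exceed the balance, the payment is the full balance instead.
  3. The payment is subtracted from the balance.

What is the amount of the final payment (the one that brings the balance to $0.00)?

Quarter 1: $81.36 +$0.49 interest = $81.85; pay $18.80 → $63.05
Quarter 2: $63.05 +$0.38 interest = $63.43; pay $18.80 → $44.63
Quarter 3: $44.63 +$0.27 interest = $44.90; pay $18.80 → $26.10
Quarter 4: $26.10 +$0.16 interest = $26.26; pay $18.80 → $7.46
Quarter 5: $7.46 +$0.04 interest = $7.50; pay $7.50 → $0.00

$7.50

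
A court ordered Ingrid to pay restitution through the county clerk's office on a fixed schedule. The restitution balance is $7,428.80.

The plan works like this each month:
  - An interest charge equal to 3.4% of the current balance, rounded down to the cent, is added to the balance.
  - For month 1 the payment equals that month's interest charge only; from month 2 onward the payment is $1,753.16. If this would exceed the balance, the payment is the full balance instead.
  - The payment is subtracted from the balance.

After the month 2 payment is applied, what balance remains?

# | Opening | Interest | Payment | End bal
1 | $7,428.80 | $252.57 | $252.57 | $7,428.80
2 | $7,428.80 | $252.57 | $1,753.16 | $5,928.21

$5,928.21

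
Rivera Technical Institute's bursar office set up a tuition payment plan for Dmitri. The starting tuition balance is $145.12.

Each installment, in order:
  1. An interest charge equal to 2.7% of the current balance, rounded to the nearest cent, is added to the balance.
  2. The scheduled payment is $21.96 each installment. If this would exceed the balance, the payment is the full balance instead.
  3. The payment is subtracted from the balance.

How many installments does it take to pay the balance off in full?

Installment 1: opening $145.12; interest $3.92 → $149.04; payment $21.96; balance $127.08
Installment 2: opening $127.08; interest $3.43 → $130.51; payment $21.96; balance $108.55
Installment 3: opening $108.55; interest $2.93 → $111.48; payment $21.96; balance $89.52
Installment 4: opening $89.52; interest $2.42 → $91.94; payment $21.96; balance $69.98
Installment 5: opening $69.98; interest $1.89 → $71.87; payment $21.96; balance $49.91
Installment 6: opening $49.91; interest $1.35 → $51.26; payment $21.96; balance $29.30
Installment 7: opening $29.30; interest $0.79 → $30.09; payment $21.96; balance $8.13
Installment 8: opening $8.13; interest $0.22 → $8.35; payment $8.35; balance $0.00
Balance reaches $0.00 in installment 8.

8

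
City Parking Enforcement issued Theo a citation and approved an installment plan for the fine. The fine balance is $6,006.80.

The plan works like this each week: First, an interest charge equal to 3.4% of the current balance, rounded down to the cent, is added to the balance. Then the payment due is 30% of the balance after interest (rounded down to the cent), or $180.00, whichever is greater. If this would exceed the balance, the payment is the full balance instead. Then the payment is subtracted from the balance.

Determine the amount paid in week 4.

$706.54

Week 1: opening $6,006.80; interest $204.23 → $6,211.03; payment $1,863.30; balance $4,347.73
Week 2: opening $4,347.73; interest $147.82 → $4,495.55; payment $1,348.66; balance $3,146.89
Week 3: opening $3,146.89; interest $106.99 → $3,253.88; payment $976.16; balance $2,277.72
Week 4: opening $2,277.72; interest $77.44 → $2,355.16; payment $706.54; balance $1,648.62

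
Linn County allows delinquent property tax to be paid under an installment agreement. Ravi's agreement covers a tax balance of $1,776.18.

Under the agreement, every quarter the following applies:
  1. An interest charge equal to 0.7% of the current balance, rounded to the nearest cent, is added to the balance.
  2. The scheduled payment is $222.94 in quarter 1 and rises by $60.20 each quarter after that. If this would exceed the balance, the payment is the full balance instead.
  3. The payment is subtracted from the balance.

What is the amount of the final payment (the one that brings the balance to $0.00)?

$103.29

Quarter 1: opening $1,776.18; interest $12.43 → $1,788.61; payment $222.94; balance $1,565.67
Quarter 2: opening $1,565.67; interest $10.96 → $1,576.63; payment $283.14; balance $1,293.49
Quarter 3: opening $1,293.49; interest $9.05 → $1,302.54; payment $343.34; balance $959.20
Quarter 4: opening $959.20; interest $6.71 → $965.91; payment $403.54; balance $562.37
Quarter 5: opening $562.37; interest $3.94 → $566.31; payment $463.74; balance $102.57
Quarter 6: opening $102.57; interest $0.72 → $103.29; payment $103.29; balance $0.00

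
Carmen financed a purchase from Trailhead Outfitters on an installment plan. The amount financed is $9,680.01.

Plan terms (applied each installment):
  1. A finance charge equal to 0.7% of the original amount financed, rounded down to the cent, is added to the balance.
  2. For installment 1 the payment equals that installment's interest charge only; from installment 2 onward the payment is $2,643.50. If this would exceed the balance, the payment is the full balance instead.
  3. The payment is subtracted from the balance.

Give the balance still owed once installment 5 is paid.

Installment 1: opening $9,680.01; interest $67.76 → $9,747.77; payment $67.76; balance $9,680.01
Installment 2: opening $9,680.01; interest $67.76 → $9,747.77; payment $2,643.50; balance $7,104.27
Installment 3: opening $7,104.27; interest $67.76 → $7,172.03; payment $2,643.50; balance $4,528.53
Installment 4: opening $4,528.53; interest $67.76 → $4,596.29; payment $2,643.50; balance $1,952.79
Installment 5: opening $1,952.79; interest $67.76 → $2,020.55; payment $2,020.55; balance $0.00

$0.00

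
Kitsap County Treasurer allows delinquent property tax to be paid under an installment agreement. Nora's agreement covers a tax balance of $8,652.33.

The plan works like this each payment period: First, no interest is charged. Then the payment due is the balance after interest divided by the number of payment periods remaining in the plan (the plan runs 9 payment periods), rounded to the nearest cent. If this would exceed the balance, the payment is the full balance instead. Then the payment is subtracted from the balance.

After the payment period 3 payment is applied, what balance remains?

Payment period 1: $8,652.33 − $961.37 → $7,690.96
Payment period 2: $7,690.96 − $961.37 → $6,729.59
Payment period 3: $6,729.59 − $961.37 → $5,768.22

$5,768.22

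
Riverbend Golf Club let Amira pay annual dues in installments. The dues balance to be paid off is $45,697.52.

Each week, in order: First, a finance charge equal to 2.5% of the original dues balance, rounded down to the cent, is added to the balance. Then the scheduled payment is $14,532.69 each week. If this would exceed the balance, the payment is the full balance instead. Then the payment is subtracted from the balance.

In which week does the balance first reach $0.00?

4

# | Opening | Interest | Payment | End bal
1 | $45,697.52 | $1,142.43 | $14,532.69 | $32,307.26
2 | $32,307.26 | $1,142.43 | $14,532.69 | $18,917.00
3 | $18,917.00 | $1,142.43 | $14,532.69 | $5,526.74
4 | $5,526.74 | $1,142.43 | $6,669.17 | $0.00
Balance reaches $0.00 in week 4.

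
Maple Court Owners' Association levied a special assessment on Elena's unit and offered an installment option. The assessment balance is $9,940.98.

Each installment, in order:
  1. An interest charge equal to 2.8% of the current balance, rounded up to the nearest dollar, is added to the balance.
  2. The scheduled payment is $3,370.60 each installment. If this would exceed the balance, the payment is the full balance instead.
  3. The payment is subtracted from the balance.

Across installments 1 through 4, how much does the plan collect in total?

Installment 1: $9,940.98 +$279.00 interest = $10,219.98; pay $3,370.60 → $6,849.38
Installment 2: $6,849.38 +$192.00 interest = $7,041.38; pay $3,370.60 → $3,670.78
Installment 3: $3,670.78 +$103.00 interest = $3,773.78; pay $3,370.60 → $403.18
Installment 4: $403.18 +$12.00 interest = $415.18; pay $415.18 → $0.00
Total paid: $10,526.98

$10,526.98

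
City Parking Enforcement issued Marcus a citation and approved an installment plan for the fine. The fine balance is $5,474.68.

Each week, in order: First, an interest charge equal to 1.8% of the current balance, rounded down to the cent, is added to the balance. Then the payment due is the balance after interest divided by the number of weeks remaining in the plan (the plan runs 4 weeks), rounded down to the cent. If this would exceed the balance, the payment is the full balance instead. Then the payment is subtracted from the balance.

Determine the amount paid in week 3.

Week 1: opening $5,474.68; interest $98.54 → $5,573.22; payment $1,393.30; balance $4,179.92
Week 2: opening $4,179.92; interest $75.23 → $4,255.15; payment $1,418.38; balance $2,836.77
Week 3: opening $2,836.77; interest $51.06 → $2,887.83; payment $1,443.91; balance $1,443.92

$1,443.91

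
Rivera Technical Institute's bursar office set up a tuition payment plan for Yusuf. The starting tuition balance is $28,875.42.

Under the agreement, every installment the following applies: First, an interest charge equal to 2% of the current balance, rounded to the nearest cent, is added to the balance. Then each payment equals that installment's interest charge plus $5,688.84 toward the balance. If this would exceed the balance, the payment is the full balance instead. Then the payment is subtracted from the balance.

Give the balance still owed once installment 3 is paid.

$11,808.90

Installment 1: opening $28,875.42; interest $577.51 → $29,452.93; payment $6,266.35; balance $23,186.58
Installment 2: opening $23,186.58; interest $463.73 → $23,650.31; payment $6,152.57; balance $17,497.74
Installment 3: opening $17,497.74; interest $349.95 → $17,847.69; payment $6,038.79; balance $11,808.90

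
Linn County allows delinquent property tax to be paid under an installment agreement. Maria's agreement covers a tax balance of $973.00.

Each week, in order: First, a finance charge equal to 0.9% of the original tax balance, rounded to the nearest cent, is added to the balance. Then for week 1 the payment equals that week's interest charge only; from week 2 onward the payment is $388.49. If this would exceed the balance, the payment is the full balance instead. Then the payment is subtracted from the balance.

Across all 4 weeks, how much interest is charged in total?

$35.04

# | Opening | Interest | Payment | End bal
1 | $973.00 | $8.76 | $8.76 | $973.00
2 | $973.00 | $8.76 | $388.49 | $593.27
3 | $593.27 | $8.76 | $388.49 | $213.54
4 | $213.54 | $8.76 | $222.30 | $0.00
Total interest: $8.76 + $8.76 + $8.76 + $8.76 = $35.04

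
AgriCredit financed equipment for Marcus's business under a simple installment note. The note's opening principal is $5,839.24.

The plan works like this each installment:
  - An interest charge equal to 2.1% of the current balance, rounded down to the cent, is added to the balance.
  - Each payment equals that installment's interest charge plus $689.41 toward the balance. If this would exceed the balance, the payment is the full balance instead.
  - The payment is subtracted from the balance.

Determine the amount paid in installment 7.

$725.16

Installment 1: opening $5,839.24; interest $122.62 → $5,961.86; payment $812.03; balance $5,149.83
Installment 2: opening $5,149.83; interest $108.14 → $5,257.97; payment $797.55; balance $4,460.42
Installment 3: opening $4,460.42; interest $93.66 → $4,554.08; payment $783.07; balance $3,771.01
Installment 4: opening $3,771.01; interest $79.19 → $3,850.20; payment $768.60; balance $3,081.60
Installment 5: opening $3,081.60; interest $64.71 → $3,146.31; payment $754.12; balance $2,392.19
Installment 6: opening $2,392.19; interest $50.23 → $2,442.42; payment $739.64; balance $1,702.78
Installment 7: opening $1,702.78; interest $35.75 → $1,738.53; payment $725.16; balance $1,013.37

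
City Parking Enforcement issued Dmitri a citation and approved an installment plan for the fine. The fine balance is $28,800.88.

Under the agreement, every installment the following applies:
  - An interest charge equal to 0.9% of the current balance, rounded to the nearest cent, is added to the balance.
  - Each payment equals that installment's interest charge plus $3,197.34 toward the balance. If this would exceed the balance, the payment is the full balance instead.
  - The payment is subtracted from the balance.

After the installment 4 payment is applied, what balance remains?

$16,011.52

Installment 1: $28,800.88 +$259.21 interest = $29,060.09; pay $3,456.55 → $25,603.54
Installment 2: $25,603.54 +$230.43 interest = $25,833.97; pay $3,427.77 → $22,406.20
Installment 3: $22,406.20 +$201.66 interest = $22,607.86; pay $3,399.00 → $19,208.86
Installment 4: $19,208.86 +$172.88 interest = $19,381.74; pay $3,370.22 → $16,011.52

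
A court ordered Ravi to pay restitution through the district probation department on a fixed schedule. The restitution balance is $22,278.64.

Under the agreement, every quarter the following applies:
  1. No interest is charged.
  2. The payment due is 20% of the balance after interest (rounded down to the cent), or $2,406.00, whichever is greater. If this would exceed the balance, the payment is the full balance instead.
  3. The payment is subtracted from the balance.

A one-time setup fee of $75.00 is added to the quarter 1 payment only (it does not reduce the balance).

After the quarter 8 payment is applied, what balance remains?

Quarter 1: opening $22,278.64; payment $4,455.72 (+ $75.00 fee); balance $17,822.92
Quarter 2: opening $17,822.92; payment $3,564.58; balance $14,258.34
Quarter 3: opening $14,258.34; payment $2,851.66; balance $11,406.68
Quarter 4: opening $11,406.68; payment $2,406.00; balance $9,000.68
Quarter 5: opening $9,000.68; payment $2,406.00; balance $6,594.68
Quarter 6: opening $6,594.68; payment $2,406.00; balance $4,188.68
Quarter 7: opening $4,188.68; payment $2,406.00; balance $1,782.68
Quarter 8: opening $1,782.68; payment $1,782.68; balance $0.00

$0.00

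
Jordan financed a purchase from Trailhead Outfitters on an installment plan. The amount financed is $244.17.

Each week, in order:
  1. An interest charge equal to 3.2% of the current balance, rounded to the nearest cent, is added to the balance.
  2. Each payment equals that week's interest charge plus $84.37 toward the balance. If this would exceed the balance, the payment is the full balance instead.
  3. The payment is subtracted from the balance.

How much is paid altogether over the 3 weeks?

# | Opening | Interest | Payment | End bal
1 | $244.17 | $7.81 | $92.18 | $159.80
2 | $159.80 | $5.11 | $89.48 | $75.43
3 | $75.43 | $2.41 | $77.84 | $0.00
Total paid: $259.50

$259.50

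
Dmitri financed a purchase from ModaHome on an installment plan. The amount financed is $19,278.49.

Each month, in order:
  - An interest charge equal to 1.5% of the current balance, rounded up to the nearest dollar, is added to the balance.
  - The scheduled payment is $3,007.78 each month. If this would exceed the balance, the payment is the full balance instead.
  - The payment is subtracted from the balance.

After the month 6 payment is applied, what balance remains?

Month 1: opening $19,278.49; interest $290.00 → $19,568.49; payment $3,007.78; balance $16,560.71
Month 2: opening $16,560.71; interest $249.00 → $16,809.71; payment $3,007.78; balance $13,801.93
Month 3: opening $13,801.93; interest $208.00 → $14,009.93; payment $3,007.78; balance $11,002.15
Month 4: opening $11,002.15; interest $166.00 → $11,168.15; payment $3,007.78; balance $8,160.37
Month 5: opening $8,160.37; interest $123.00 → $8,283.37; payment $3,007.78; balance $5,275.59
Month 6: opening $5,275.59; interest $80.00 → $5,355.59; payment $3,007.78; balance $2,347.81

$2,347.81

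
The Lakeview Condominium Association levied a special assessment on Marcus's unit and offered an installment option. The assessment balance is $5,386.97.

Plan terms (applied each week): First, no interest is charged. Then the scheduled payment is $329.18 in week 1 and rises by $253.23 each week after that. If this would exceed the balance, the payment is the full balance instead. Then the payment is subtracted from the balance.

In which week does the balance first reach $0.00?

6

Week 1: $5,386.97 − $329.18 → $5,057.79
Week 2: $5,057.79 − $582.41 → $4,475.38
Week 3: $4,475.38 − $835.64 → $3,639.74
Week 4: $3,639.74 − $1,088.87 → $2,550.87
Week 5: $2,550.87 − $1,342.10 → $1,208.77
Week 6: $1,208.77 − $1,208.77 → $0.00
Balance reaches $0.00 in week 6.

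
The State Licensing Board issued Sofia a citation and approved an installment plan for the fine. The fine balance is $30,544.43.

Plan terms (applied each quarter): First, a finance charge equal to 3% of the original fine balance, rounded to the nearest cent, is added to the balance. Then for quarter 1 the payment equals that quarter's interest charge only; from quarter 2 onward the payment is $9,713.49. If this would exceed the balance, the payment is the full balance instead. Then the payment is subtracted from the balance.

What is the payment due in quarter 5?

Quarter 1: $30,544.43 +$916.33 interest = $31,460.76; pay $916.33 → $30,544.43
Quarter 2: $30,544.43 +$916.33 interest = $31,460.76; pay $9,713.49 → $21,747.27
Quarter 3: $21,747.27 +$916.33 interest = $22,663.60; pay $9,713.49 → $12,950.11
Quarter 4: $12,950.11 +$916.33 interest = $13,866.44; pay $9,713.49 → $4,152.95
Quarter 5: $4,152.95 +$916.33 interest = $5,069.28; pay $5,069.28 → $0.00

$5,069.28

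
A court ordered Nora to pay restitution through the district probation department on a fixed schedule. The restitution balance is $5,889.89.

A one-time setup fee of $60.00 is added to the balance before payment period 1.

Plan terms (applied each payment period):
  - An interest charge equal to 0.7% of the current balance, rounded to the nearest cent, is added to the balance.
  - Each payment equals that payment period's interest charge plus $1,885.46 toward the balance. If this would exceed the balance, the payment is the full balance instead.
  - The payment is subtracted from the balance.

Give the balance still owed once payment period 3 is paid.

$293.51

Payment period 1: $5,949.89 +$41.65 interest = $5,991.54; pay $1,927.11 → $4,064.43
Payment period 2: $4,064.43 +$28.45 interest = $4,092.88; pay $1,913.91 → $2,178.97
Payment period 3: $2,178.97 +$15.25 interest = $2,194.22; pay $1,900.71 → $293.51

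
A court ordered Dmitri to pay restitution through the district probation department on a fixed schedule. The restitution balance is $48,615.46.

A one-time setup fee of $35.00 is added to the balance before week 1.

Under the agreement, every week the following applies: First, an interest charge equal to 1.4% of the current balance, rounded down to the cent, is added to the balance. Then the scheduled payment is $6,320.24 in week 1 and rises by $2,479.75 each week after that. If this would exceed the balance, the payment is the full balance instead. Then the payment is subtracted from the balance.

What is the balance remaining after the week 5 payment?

Week 1: $48,650.46 +$681.10 interest = $49,331.56; pay $6,320.24 → $43,011.32
Week 2: $43,011.32 +$602.15 interest = $43,613.47; pay $8,799.99 → $34,813.48
Week 3: $34,813.48 +$487.38 interest = $35,300.86; pay $11,279.74 → $24,021.12
Week 4: $24,021.12 +$336.29 interest = $24,357.41; pay $13,759.49 → $10,597.92
Week 5: $10,597.92 +$148.37 interest = $10,746.29; pay $10,746.29 → $0.00

$0.00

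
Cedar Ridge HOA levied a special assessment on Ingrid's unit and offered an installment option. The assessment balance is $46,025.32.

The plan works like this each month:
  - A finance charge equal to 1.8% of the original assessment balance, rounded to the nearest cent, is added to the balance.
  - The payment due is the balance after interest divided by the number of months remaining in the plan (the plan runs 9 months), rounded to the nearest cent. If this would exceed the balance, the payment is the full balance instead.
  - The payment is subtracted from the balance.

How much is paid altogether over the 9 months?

$53,481.46

Month 1: $46,025.32 +$828.46 interest = $46,853.78; pay $5,205.98 → $41,647.80
Month 2: $41,647.80 +$828.46 interest = $42,476.26; pay $5,309.53 → $37,166.73
Month 3: $37,166.73 +$828.46 interest = $37,995.19; pay $5,427.88 → $32,567.31
Month 4: $32,567.31 +$828.46 interest = $33,395.77; pay $5,565.96 → $27,829.81
Month 5: $27,829.81 +$828.46 interest = $28,658.27; pay $5,731.65 → $22,926.62
Month 6: $22,926.62 +$828.46 interest = $23,755.08; pay $5,938.77 → $17,816.31
Month 7: $17,816.31 +$828.46 interest = $18,644.77; pay $6,214.92 → $12,429.85
Month 8: $12,429.85 +$828.46 interest = $13,258.31; pay $6,629.16 → $6,629.15
Month 9: $6,629.15 +$828.46 interest = $7,457.61; pay $7,457.61 → $0.00
Total paid: $53,481.46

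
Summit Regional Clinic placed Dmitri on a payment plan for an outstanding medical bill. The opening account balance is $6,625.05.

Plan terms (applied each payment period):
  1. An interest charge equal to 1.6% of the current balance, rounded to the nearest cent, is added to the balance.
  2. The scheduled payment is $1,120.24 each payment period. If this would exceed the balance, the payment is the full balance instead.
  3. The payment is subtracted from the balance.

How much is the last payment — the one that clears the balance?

# | Opening | Interest | Payment | End bal
1 | $6,625.05 | $106.00 | $1,120.24 | $5,610.81
2 | $5,610.81 | $89.77 | $1,120.24 | $4,580.34
3 | $4,580.34 | $73.29 | $1,120.24 | $3,533.39
4 | $3,533.39 | $56.53 | $1,120.24 | $2,469.68
5 | $2,469.68 | $39.51 | $1,120.24 | $1,388.95
6 | $1,388.95 | $22.22 | $1,120.24 | $290.93
7 | $290.93 | $4.65 | $295.58 | $0.00

$295.58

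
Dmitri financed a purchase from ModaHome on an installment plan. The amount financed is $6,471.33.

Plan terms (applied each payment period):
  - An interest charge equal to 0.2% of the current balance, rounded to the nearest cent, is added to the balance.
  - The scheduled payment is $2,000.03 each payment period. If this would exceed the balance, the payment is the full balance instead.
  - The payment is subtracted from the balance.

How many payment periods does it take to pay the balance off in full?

Payment period 1: $6,471.33 +$12.94 interest = $6,484.27; pay $2,000.03 → $4,484.24
Payment period 2: $4,484.24 +$8.97 interest = $4,493.21; pay $2,000.03 → $2,493.18
Payment period 3: $2,493.18 +$4.99 interest = $2,498.17; pay $2,000.03 → $498.14
Payment period 4: $498.14 +$1.00 interest = $499.14; pay $499.14 → $0.00
Balance reaches $0.00 in payment period 4.

4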